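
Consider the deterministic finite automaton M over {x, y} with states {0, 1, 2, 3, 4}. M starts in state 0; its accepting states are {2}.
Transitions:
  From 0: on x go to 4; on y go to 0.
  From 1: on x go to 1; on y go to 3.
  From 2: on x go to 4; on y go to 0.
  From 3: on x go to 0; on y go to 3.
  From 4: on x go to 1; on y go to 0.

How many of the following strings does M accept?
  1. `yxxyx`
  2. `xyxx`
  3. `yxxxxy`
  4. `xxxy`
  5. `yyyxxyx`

`yxxyx`: rejected
`xyxx`: rejected
`yxxxxy`: rejected
`xxxy`: rejected
`yyyxxyx`: rejected

0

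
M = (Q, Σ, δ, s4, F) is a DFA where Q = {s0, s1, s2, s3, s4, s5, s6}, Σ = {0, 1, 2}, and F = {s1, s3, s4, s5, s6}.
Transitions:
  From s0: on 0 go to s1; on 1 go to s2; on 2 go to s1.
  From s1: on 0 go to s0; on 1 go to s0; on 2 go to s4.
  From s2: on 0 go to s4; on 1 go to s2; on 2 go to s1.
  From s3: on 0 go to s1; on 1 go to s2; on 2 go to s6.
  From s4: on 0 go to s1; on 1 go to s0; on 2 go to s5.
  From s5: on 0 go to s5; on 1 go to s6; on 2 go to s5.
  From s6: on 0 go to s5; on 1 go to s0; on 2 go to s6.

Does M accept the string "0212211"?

s4 --0--> s1
s1 --2--> s4
s4 --1--> s0
s0 --2--> s1
s1 --2--> s4
s4 --1--> s0
s0 --1--> s2
End in state s2, which is not an accepting state.

rejected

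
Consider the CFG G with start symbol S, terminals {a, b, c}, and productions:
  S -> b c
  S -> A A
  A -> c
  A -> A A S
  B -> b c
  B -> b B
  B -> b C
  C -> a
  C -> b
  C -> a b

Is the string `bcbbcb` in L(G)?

no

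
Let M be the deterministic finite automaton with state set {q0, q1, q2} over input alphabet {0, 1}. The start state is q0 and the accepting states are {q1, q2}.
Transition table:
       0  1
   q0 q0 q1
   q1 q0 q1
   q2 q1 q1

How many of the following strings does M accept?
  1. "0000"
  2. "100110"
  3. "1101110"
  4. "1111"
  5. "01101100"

1

"0000": rejected
"100110": rejected
"1101110": rejected
"1111": accepted
"01101100": rejected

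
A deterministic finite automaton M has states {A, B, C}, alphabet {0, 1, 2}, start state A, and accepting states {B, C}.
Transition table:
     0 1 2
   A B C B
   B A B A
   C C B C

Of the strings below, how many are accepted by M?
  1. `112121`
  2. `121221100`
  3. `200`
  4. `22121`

`112121`: accepted
`121221100`: accepted
`200`: accepted
`22121`: accepted

4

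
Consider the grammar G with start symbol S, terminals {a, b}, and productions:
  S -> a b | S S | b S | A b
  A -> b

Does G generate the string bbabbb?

S ⇒ SS ⇒ SSS ⇒ AbSS ⇒ bbSS ⇒ bbabS ⇒ bbabAb ⇒ bbabbb

yes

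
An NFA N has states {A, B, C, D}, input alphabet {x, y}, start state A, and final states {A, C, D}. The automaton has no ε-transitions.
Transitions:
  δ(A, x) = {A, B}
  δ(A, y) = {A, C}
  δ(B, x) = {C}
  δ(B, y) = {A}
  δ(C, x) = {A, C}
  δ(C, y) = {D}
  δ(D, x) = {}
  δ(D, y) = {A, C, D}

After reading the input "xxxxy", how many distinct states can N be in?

Start: {A}
read x: {A, B}
read x: {A, B, C}
read x: {A, B, C}
read x: {A, B, C}
read y: {A, C, D}
Final reachable set {A, C, D} has 3 states.

3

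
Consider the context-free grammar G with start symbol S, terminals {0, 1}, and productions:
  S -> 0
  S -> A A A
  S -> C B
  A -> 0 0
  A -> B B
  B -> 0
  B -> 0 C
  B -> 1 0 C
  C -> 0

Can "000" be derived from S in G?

yes

S ⇒ CB ⇒ 0B ⇒ 00C ⇒ 000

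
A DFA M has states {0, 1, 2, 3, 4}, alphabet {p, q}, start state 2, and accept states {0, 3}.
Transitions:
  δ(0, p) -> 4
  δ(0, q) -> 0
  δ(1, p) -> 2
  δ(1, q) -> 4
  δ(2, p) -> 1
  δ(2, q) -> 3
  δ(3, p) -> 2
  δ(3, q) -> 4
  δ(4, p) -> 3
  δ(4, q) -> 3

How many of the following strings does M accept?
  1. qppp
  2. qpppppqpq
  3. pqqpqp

1

qppp: rejected
qpppppqpq: accepted
pqqpqp: rejected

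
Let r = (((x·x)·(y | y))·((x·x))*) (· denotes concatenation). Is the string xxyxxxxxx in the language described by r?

yes

Split as xxy·xxxxxx: ((x·x)·(y|y)) matches xxy and ((x·x))* matches xxxxxx.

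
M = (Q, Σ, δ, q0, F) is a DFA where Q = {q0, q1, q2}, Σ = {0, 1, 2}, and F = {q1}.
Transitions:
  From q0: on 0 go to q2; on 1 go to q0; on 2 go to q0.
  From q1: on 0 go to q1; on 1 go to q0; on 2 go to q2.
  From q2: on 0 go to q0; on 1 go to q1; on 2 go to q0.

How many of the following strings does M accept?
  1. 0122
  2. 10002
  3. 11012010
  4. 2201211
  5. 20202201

1

0122: rejected
10002: rejected
11012010: rejected
2201211: rejected
20202201: accepted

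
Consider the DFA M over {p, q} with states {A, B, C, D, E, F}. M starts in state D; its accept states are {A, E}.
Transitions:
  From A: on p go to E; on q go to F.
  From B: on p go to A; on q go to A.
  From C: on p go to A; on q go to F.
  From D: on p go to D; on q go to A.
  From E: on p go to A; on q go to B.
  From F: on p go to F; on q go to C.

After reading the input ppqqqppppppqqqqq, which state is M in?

D --p--> D
D --p--> D
D --q--> A
A --q--> F
F --q--> C
C --p--> A
A --p--> E
E --p--> A
A --p--> E
E --p--> A
A --p--> E
E --q--> B
B --q--> A
A --q--> F
F --q--> C
C --q--> F

F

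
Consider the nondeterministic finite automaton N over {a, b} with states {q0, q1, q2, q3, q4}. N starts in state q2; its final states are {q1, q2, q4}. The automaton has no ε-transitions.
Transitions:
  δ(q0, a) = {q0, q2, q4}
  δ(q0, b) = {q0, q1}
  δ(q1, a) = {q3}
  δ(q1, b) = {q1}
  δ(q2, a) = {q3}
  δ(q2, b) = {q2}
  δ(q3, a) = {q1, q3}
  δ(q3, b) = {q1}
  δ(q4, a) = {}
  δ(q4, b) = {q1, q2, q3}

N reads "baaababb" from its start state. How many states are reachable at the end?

Start: {q2}
read b: {q2}
read a: {q3}
read a: {q1, q3}
read a: {q1, q3}
read b: {q1}
read a: {q3}
read b: {q1}
read b: {q1}
Final reachable set {q1} has 1 state.

1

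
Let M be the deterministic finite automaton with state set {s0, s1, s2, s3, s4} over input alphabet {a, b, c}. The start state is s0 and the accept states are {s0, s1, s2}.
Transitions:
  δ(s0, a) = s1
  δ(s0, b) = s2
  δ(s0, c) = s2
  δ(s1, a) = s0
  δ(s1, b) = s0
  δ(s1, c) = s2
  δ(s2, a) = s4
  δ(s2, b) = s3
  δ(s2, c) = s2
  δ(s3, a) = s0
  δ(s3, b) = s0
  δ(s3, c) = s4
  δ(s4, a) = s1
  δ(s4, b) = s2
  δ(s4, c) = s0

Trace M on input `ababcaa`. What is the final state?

s0 --a--> s1
s1 --b--> s0
s0 --a--> s1
s1 --b--> s0
s0 --c--> s2
s2 --a--> s4
s4 --a--> s1

s1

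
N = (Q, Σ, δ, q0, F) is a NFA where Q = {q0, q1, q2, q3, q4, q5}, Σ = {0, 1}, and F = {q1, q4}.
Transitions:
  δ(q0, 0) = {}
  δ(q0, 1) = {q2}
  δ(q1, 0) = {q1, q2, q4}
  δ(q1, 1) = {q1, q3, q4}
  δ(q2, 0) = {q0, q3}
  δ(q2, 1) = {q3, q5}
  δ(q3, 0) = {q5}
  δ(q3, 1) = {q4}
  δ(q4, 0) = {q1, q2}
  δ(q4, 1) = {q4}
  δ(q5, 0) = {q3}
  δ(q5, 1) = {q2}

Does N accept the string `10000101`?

accepted

Start: {q0}
read 1: {q2}
read 0: {q0, q3}
read 0: {q5}
read 0: {q3}
read 0: {q5}
read 1: {q2}
read 0: {q0, q3}
read 1: {q2, q4}
Reachable ∩ accepting = {q4} — nonempty.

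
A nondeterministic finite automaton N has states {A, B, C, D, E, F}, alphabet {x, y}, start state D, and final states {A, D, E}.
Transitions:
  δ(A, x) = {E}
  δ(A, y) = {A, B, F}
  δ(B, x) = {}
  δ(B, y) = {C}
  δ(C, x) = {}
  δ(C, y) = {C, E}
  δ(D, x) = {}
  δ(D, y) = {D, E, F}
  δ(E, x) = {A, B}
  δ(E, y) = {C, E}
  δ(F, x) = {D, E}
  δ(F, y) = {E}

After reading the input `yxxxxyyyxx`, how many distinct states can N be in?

Start: {D}
read y: {D, E, F}
read x: {A, B, D, E}
read x: {A, B, E}
read x: {A, B, E}
read x: {A, B, E}
read y: {A, B, C, E, F}
read y: {A, B, C, E, F}
read y: {A, B, C, E, F}
read x: {A, B, D, E}
read x: {A, B, E}
Final reachable set {A, B, E} has 3 states.

3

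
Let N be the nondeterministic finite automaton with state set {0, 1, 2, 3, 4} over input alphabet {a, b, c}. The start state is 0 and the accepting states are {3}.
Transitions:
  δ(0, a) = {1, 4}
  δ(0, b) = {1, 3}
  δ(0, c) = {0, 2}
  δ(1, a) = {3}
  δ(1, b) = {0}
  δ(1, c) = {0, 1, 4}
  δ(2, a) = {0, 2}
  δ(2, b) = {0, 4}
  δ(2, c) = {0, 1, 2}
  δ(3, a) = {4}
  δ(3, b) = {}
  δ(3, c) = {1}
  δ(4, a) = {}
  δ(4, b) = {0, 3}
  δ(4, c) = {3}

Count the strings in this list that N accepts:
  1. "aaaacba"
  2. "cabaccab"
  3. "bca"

"aaaacba": rejected
"cabaccab": accepted
"bca": accepted

2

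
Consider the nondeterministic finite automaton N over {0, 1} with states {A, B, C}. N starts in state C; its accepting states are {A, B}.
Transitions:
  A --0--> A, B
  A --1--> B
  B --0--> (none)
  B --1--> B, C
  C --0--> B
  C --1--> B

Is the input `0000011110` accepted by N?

rejected

Start: {C}
read 0: {B}
read 0: {}
The reachable set is empty and stays empty for the remaining 8 symbols.
Reachable ∩ accepting = {} — empty.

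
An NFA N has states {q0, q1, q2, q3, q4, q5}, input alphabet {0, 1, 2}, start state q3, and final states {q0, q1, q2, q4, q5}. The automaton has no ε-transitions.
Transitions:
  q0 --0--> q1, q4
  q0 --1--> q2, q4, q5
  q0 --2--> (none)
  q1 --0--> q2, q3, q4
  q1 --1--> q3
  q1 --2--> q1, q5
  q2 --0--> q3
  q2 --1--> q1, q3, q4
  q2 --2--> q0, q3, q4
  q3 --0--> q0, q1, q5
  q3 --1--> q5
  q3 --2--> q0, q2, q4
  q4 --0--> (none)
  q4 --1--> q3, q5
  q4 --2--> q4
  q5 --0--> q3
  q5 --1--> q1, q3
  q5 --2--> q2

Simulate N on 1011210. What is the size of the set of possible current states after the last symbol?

6

Start: {q3}
read 1: {q5}
read 0: {q3}
read 1: {q5}
read 1: {q1, q3}
read 2: {q0, q1, q2, q4, q5}
read 1: {q1, q2, q3, q4, q5}
read 0: {q0, q1, q2, q3, q4, q5}
Final reachable set {q0, q1, q2, q3, q4, q5} has 6 states.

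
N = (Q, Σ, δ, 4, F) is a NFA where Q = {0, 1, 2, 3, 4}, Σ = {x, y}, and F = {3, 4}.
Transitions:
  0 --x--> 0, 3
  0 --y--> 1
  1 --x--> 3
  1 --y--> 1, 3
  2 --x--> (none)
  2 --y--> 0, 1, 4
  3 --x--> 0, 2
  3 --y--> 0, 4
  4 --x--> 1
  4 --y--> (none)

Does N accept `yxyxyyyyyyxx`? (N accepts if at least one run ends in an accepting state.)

rejected

Start: {4}
read y: {}
The reachable set is empty and stays empty for the remaining 11 symbols.
Reachable ∩ accepting = {} — empty.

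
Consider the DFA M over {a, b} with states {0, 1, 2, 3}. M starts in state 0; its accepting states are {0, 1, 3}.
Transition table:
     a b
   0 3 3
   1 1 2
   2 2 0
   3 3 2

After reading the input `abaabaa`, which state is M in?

0 --a--> 3
3 --b--> 2
2 --a--> 2
2 --a--> 2
2 --b--> 0
0 --a--> 3
3 --a--> 3

3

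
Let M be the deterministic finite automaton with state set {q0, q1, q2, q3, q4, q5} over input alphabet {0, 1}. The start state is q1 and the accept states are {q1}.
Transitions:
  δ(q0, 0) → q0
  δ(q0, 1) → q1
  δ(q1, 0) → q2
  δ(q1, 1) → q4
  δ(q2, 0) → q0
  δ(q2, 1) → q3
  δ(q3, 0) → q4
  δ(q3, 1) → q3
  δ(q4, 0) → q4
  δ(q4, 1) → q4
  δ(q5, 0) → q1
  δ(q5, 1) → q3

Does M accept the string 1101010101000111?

rejected

q1 --1--> q4
q4 --1--> q4
q4 --0--> q4
q4 --1--> q4
q4 --0--> q4
q4 --1--> q4
q4 --0--> q4
q4 --1--> q4
q4 --0--> q4
q4 --1--> q4
q4 --0--> q4
q4 --0--> q4
q4 --0--> q4
q4 --1--> q4
q4 --1--> q4
q4 --1--> q4
End in state q4, which is not an accepting state.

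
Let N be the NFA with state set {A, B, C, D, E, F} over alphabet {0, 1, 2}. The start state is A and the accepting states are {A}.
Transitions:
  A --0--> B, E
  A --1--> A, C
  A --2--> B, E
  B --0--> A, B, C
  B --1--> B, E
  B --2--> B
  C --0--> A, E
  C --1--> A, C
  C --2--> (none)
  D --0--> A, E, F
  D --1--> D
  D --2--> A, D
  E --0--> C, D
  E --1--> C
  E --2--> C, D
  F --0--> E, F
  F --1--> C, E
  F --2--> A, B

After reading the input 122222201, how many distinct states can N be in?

Start: {A}
read 1: {A, C}
read 2: {B, E}
read 2: {B, C, D}
read 2: {A, B, D}
read 2: {A, B, D, E}
read 2: {A, B, C, D, E}
read 2: {A, B, C, D, E}
read 0: {A, B, C, D, E, F}
read 1: {A, B, C, D, E}
Final reachable set {A, B, C, D, E} has 5 states.

5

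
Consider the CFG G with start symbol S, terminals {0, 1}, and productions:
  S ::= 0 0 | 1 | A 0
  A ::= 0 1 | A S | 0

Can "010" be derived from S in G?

yes

S ⇒ A0 ⇒ 010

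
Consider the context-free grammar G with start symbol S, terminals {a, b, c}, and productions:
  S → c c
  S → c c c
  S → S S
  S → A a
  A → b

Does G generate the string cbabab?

no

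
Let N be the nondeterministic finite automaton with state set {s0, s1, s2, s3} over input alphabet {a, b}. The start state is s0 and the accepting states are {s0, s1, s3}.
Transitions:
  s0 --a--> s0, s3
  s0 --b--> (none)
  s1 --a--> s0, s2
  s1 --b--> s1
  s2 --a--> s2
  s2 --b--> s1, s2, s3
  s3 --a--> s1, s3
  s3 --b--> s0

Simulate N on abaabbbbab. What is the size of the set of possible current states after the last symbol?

3

Start: {s0}
read a: {s0, s3}
read b: {s0}
read a: {s0, s3}
read a: {s0, s1, s3}
read b: {s0, s1}
read b: {s1}
read b: {s1}
read b: {s1}
read a: {s0, s2}
read b: {s1, s2, s3}
Final reachable set {s1, s2, s3} has 3 states.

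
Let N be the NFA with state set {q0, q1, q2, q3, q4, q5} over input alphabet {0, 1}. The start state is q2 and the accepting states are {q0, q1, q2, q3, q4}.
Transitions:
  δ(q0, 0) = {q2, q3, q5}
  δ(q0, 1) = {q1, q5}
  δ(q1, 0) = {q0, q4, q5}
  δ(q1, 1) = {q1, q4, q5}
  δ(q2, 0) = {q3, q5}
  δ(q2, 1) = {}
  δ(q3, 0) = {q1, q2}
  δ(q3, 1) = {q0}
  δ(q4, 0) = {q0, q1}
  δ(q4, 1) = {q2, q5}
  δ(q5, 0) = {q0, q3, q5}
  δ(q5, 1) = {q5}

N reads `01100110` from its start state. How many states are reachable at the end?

Start: {q2}
read 0: {q3, q5}
read 1: {q0, q5}
read 1: {q1, q5}
read 0: {q0, q3, q4, q5}
read 0: {q0, q1, q2, q3, q5}
read 1: {q0, q1, q4, q5}
read 1: {q1, q2, q4, q5}
read 0: {q0, q1, q3, q4, q5}
Final reachable set {q0, q1, q3, q4, q5} has 5 states.

5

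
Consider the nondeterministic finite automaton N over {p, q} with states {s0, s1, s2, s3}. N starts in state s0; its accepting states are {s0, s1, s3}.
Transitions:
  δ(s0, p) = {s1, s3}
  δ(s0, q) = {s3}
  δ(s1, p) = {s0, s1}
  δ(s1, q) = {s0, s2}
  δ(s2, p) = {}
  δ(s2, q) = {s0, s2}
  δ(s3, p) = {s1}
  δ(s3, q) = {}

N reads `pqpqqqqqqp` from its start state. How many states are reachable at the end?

2

Start: {s0}
read p: {s1, s3}
read q: {s0, s2}
read p: {s1, s3}
read q: {s0, s2}
read q: {s0, s2, s3}
read q: {s0, s2, s3}
read q: {s0, s2, s3}
read q: {s0, s2, s3}
read q: {s0, s2, s3}
read p: {s1, s3}
Final reachable set {s1, s3} has 2 states.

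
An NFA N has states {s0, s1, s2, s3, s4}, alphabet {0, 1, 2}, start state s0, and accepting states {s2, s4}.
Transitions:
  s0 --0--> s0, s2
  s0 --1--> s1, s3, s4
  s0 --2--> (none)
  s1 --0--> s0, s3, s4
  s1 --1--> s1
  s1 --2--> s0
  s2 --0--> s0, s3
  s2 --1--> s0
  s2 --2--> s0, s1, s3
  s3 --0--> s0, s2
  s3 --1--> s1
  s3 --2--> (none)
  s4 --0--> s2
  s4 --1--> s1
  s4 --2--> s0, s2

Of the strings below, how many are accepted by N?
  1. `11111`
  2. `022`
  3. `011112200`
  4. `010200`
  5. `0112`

`11111`: rejected
`022`: rejected
`011112200`: rejected
`010200`: accepted
`0112`: accepted

2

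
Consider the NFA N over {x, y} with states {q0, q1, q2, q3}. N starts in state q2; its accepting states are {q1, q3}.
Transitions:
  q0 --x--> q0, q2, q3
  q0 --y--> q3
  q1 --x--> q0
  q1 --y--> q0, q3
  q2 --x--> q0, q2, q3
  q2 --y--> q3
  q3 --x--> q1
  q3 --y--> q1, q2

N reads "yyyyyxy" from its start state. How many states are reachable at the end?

Start: {q2}
read y: {q3}
read y: {q1, q2}
read y: {q0, q3}
read y: {q1, q2, q3}
read y: {q0, q1, q2, q3}
read x: {q0, q1, q2, q3}
read y: {q0, q1, q2, q3}
Final reachable set {q0, q1, q2, q3} has 4 states.

4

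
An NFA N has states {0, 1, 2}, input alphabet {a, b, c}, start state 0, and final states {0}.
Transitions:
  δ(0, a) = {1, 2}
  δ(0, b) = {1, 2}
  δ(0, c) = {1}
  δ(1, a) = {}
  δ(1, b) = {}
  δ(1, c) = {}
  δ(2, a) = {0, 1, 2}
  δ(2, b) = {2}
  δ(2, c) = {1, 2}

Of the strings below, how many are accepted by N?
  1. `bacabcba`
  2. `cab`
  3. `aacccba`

2

`bacabcba`: accepted
`cab`: rejected
`aacccba`: accepted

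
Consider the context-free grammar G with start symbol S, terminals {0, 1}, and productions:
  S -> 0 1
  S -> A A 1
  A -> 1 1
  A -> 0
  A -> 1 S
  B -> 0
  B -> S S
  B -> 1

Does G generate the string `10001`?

no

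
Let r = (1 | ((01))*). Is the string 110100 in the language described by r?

Neither 1 nor ((01))* matches 110100.

no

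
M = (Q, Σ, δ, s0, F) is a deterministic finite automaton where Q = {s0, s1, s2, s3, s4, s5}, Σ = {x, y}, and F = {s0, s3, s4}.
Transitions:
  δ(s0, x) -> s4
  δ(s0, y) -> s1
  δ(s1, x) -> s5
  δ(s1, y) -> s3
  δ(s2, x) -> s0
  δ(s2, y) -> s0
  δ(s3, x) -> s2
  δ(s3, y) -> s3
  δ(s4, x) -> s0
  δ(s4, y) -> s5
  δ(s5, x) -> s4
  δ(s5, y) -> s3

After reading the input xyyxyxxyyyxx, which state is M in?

s0 --x--> s4
s4 --y--> s5
s5 --y--> s3
s3 --x--> s2
s2 --y--> s0
s0 --x--> s4
s4 --x--> s0
s0 --y--> s1
s1 --y--> s3
s3 --y--> s3
s3 --x--> s2
s2 --x--> s0

s0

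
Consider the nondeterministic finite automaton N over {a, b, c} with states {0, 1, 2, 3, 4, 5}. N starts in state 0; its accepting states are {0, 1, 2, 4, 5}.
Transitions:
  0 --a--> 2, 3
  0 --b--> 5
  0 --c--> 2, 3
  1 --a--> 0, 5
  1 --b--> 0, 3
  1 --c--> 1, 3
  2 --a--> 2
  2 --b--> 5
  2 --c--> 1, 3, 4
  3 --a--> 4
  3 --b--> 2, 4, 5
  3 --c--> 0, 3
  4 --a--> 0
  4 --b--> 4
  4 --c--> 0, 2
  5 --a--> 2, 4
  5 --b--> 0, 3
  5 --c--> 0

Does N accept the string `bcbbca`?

accepted

Start: {0}
read b: {5}
read c: {0}
read b: {5}
read b: {0, 3}
read c: {0, 2, 3}
read a: {2, 3, 4}
Reachable ∩ accepting = {2, 4} — nonempty.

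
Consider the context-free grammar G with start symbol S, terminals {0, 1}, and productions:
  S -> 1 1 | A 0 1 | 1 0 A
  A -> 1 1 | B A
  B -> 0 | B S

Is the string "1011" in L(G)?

yes

S ⇒ 10A ⇒ 1011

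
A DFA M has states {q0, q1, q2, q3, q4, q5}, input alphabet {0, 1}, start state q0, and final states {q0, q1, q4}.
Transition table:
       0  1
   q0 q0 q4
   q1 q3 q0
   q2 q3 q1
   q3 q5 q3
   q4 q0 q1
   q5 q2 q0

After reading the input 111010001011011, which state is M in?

q3

q0 --1--> q4
q4 --1--> q1
q1 --1--> q0
q0 --0--> q0
q0 --1--> q4
q4 --0--> q0
q0 --0--> q0
q0 --0--> q0
q0 --1--> q4
q4 --0--> q0
q0 --1--> q4
q4 --1--> q1
q1 --0--> q3
q3 --1--> q3
q3 --1--> q3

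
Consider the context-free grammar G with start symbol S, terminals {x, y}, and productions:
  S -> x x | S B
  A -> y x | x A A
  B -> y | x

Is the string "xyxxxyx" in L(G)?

no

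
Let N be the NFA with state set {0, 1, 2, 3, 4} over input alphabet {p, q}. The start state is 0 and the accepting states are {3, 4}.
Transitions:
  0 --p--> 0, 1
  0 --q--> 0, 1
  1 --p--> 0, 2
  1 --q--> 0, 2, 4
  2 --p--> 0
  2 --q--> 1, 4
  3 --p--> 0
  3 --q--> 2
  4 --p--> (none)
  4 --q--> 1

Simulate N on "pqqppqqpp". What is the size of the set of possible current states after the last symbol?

3

Start: {0}
read p: {0, 1}
read q: {0, 1, 2, 4}
read q: {0, 1, 2, 4}
read p: {0, 1, 2}
read p: {0, 1, 2}
read q: {0, 1, 2, 4}
read q: {0, 1, 2, 4}
read p: {0, 1, 2}
read p: {0, 1, 2}
Final reachable set {0, 1, 2} has 3 states.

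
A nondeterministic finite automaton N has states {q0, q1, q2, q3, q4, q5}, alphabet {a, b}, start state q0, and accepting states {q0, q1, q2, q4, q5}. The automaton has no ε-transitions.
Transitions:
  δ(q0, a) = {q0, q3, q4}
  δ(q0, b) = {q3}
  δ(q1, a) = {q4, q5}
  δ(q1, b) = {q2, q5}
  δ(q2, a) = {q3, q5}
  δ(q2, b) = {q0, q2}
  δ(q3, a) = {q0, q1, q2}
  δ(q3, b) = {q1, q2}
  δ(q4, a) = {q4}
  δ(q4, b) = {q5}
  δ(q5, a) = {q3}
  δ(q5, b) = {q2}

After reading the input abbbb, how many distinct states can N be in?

Start: {q0}
read a: {q0, q3, q4}
read b: {q1, q2, q3, q5}
read b: {q0, q1, q2, q5}
read b: {q0, q2, q3, q5}
read b: {q0, q1, q2, q3}
Final reachable set {q0, q1, q2, q3} has 4 states.

4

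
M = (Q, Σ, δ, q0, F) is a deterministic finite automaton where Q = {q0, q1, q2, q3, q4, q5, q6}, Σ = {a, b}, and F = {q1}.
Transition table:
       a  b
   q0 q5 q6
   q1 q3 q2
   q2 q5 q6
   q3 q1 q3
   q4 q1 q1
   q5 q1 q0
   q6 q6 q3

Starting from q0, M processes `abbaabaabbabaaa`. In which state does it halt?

q0 --a--> q5
q5 --b--> q0
q0 --b--> q6
q6 --a--> q6
q6 --a--> q6
q6 --b--> q3
q3 --a--> q1
q1 --a--> q3
q3 --b--> q3
q3 --b--> q3
q3 --a--> q1
q1 --b--> q2
q2 --a--> q5
q5 --a--> q1
q1 --a--> q3

q3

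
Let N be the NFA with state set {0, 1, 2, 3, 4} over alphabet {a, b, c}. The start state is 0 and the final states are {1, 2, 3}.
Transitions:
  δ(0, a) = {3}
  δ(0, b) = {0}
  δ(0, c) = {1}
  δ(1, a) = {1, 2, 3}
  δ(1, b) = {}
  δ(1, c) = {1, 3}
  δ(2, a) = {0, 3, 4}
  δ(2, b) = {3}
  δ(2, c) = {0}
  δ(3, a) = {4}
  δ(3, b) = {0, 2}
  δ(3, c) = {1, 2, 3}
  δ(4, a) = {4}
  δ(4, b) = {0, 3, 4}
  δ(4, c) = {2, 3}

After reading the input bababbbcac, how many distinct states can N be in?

Start: {0}
read b: {0}
read a: {3}
read b: {0, 2}
read a: {0, 3, 4}
read b: {0, 2, 3, 4}
read b: {0, 2, 3, 4}
read b: {0, 2, 3, 4}
read c: {0, 1, 2, 3}
read a: {0, 1, 2, 3, 4}
read c: {0, 1, 2, 3}
Final reachable set {0, 1, 2, 3} has 4 states.

4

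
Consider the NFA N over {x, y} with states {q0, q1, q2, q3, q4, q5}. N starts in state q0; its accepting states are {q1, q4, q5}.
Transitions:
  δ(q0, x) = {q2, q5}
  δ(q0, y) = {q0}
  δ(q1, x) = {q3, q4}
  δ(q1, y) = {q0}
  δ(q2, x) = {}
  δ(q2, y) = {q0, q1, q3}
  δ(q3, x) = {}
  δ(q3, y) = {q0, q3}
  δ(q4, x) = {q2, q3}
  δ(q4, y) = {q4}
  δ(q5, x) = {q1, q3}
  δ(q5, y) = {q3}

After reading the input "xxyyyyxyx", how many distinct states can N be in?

4

Start: {q0}
read x: {q2, q5}
read x: {q1, q3}
read y: {q0, q3}
read y: {q0, q3}
read y: {q0, q3}
read y: {q0, q3}
read x: {q2, q5}
read y: {q0, q1, q3}
read x: {q2, q3, q4, q5}
Final reachable set {q2, q3, q4, q5} has 4 states.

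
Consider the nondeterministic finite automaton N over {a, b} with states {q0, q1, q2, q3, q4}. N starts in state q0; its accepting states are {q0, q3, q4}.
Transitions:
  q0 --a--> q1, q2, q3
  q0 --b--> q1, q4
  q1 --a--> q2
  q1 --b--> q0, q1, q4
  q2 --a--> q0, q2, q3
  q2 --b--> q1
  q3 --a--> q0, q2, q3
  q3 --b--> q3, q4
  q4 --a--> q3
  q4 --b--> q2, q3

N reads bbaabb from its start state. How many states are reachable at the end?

5

Start: {q0}
read b: {q1, q4}
read b: {q0, q1, q2, q3, q4}
read a: {q0, q1, q2, q3}
read a: {q0, q1, q2, q3}
read b: {q0, q1, q3, q4}
read b: {q0, q1, q2, q3, q4}
Final reachable set {q0, q1, q2, q3, q4} has 5 states.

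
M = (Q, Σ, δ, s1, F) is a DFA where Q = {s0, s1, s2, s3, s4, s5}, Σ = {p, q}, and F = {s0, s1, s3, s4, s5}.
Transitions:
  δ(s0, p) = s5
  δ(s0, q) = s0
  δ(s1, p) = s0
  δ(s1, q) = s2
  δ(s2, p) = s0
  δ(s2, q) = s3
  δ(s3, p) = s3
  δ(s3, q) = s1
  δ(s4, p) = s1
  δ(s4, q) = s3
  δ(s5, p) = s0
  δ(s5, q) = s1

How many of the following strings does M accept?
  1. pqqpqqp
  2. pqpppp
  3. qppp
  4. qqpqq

3

pqqpqqp: accepted
pqpppp: accepted
qppp: accepted
qqpqq: rejected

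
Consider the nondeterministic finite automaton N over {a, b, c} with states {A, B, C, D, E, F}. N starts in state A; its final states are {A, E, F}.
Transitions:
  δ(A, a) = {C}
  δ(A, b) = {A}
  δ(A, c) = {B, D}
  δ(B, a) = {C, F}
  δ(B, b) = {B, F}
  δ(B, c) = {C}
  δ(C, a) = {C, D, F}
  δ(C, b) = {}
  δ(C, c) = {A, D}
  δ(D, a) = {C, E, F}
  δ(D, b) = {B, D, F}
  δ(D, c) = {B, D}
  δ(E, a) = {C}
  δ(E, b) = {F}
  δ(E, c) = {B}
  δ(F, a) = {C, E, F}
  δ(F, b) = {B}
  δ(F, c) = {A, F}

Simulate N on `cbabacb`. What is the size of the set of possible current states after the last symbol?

Start: {A}
read c: {B, D}
read b: {B, D, F}
read a: {C, E, F}
read b: {B, F}
read a: {C, E, F}
read c: {A, B, D, F}
read b: {A, B, D, F}
Final reachable set {A, B, D, F} has 4 states.

4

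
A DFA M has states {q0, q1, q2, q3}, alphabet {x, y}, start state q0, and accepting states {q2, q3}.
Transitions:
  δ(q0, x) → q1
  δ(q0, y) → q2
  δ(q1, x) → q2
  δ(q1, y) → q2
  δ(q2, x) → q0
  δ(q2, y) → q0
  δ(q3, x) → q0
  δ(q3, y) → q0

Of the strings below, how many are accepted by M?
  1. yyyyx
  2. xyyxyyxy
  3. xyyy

2

yyyyx: rejected
xyyxyyxy: accepted
xyyy: accepted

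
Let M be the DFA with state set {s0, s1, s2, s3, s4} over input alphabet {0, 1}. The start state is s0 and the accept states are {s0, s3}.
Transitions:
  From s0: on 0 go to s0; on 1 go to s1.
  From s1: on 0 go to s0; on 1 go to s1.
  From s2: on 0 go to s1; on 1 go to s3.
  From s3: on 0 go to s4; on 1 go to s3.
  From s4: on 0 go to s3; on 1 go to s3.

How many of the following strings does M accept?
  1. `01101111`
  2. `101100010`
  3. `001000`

`01101111`: rejected
`101100010`: accepted
`001000`: accepted

2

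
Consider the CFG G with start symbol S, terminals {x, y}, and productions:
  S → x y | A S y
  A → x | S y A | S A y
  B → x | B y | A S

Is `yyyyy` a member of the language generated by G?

no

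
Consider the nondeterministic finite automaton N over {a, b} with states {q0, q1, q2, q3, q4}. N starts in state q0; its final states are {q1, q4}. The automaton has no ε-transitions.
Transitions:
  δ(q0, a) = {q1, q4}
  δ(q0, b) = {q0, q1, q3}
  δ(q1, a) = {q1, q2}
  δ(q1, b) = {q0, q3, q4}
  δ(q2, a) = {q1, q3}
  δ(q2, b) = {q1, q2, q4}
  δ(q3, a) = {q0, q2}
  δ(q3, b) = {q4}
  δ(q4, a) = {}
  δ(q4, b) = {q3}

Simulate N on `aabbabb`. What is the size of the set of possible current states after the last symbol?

Start: {q0}
read a: {q1, q4}
read a: {q1, q2}
read b: {q0, q1, q2, q3, q4}
read b: {q0, q1, q2, q3, q4}
read a: {q0, q1, q2, q3, q4}
read b: {q0, q1, q2, q3, q4}
read b: {q0, q1, q2, q3, q4}
Final reachable set {q0, q1, q2, q3, q4} has 5 states.

5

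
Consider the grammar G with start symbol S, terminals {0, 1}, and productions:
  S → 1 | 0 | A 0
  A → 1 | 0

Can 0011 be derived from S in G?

no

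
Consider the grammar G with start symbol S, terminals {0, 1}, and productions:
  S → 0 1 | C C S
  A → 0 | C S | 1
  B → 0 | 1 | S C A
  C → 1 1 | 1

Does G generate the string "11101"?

S ⇒ CCS ⇒ 11CS ⇒ 111S ⇒ 11101

yes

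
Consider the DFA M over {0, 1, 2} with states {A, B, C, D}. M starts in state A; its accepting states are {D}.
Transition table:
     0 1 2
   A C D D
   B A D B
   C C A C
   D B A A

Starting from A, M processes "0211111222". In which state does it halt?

A --0--> C
C --2--> C
C --1--> A
A --1--> D
D --1--> A
A --1--> D
D --1--> A
A --2--> D
D --2--> A
A --2--> D

D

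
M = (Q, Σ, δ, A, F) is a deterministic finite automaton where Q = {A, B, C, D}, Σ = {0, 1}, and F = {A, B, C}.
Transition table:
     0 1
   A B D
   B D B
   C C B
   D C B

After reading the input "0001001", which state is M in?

B

A --0--> B
B --0--> D
D --0--> C
C --1--> B
B --0--> D
D --0--> C
C --1--> B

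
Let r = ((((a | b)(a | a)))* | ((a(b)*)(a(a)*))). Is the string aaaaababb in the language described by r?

Neither (((a|b)(a|a)))* nor ((a(b)*)(a(a)*)) matches aaaaababb.

no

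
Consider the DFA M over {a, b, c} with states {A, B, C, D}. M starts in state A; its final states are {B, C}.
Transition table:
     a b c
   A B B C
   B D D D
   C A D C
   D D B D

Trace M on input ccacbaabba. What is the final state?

A --c--> C
C --c--> C
C --a--> A
A --c--> C
C --b--> D
D --a--> D
D --a--> D
D --b--> B
B --b--> D
D --a--> D

D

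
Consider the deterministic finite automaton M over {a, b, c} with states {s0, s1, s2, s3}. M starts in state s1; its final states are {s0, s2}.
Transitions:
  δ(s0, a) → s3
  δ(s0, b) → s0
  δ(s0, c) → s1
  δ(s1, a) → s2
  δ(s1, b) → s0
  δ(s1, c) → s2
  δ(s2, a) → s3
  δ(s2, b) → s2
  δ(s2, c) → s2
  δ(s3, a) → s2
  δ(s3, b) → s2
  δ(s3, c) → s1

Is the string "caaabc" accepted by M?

accepted

s1 --c--> s2
s2 --a--> s3
s3 --a--> s2
s2 --a--> s3
s3 --b--> s2
s2 --c--> s2
End in state s2, which is an accepting state.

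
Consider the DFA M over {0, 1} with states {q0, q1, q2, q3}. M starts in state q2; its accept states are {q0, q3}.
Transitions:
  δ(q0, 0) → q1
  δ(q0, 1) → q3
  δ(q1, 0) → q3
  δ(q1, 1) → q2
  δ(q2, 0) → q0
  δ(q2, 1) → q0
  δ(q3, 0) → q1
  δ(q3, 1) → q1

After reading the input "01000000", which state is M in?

q2 --0--> q0
q0 --1--> q3
q3 --0--> q1
q1 --0--> q3
q3 --0--> q1
q1 --0--> q3
q3 --0--> q1
q1 --0--> q3

q3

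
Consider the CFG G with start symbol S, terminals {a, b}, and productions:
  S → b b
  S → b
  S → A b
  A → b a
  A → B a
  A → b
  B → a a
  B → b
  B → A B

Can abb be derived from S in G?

no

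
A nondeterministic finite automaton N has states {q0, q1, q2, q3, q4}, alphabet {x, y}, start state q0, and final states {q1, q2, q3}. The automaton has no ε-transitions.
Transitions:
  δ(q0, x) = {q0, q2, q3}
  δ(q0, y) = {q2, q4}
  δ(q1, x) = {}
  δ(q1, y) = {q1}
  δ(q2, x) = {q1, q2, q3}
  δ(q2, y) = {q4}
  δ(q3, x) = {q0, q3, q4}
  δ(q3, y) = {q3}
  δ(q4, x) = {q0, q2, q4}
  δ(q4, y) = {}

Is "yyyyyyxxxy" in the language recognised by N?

rejected

Start: {q0}
read y: {q2, q4}
read y: {q4}
read y: {}
The reachable set is empty and stays empty for the remaining 7 symbols.
Reachable ∩ accepting = {} — empty.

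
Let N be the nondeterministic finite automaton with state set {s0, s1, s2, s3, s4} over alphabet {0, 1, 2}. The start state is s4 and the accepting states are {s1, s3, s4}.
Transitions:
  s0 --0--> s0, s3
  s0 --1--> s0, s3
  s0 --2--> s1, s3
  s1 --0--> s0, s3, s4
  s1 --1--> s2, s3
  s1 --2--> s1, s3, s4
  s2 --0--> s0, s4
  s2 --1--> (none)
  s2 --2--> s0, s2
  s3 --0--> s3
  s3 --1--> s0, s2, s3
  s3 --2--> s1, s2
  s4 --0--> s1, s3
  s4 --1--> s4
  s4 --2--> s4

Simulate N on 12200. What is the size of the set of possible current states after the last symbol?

Start: {s4}
read 1: {s4}
read 2: {s4}
read 2: {s4}
read 0: {s1, s3}
read 0: {s0, s3, s4}
Final reachable set {s0, s3, s4} has 3 states.

3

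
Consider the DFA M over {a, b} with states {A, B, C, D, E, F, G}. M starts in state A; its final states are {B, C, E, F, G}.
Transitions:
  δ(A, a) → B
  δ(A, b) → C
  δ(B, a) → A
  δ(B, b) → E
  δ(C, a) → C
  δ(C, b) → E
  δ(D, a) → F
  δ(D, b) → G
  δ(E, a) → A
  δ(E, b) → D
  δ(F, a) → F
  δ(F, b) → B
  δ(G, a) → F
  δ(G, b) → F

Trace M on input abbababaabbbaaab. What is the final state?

B

A --a--> B
B --b--> E
E --b--> D
D --a--> F
F --b--> B
B --a--> A
A --b--> C
C --a--> C
C --a--> C
C --b--> E
E --b--> D
D --b--> G
G --a--> F
F --a--> F
F --a--> F
F --b--> B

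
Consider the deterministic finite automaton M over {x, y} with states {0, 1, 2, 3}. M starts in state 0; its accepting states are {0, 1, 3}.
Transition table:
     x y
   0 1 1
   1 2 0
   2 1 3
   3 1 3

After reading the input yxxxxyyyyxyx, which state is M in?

1

0 --y--> 1
1 --x--> 2
2 --x--> 1
1 --x--> 2
2 --x--> 1
1 --y--> 0
0 --y--> 1
1 --y--> 0
0 --y--> 1
1 --x--> 2
2 --y--> 3
3 --x--> 1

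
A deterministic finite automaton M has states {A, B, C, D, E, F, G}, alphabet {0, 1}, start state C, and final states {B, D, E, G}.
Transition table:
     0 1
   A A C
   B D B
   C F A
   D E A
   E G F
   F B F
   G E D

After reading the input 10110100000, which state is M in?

G

C --1--> A
A --0--> A
A --1--> C
C --1--> A
A --0--> A
A --1--> C
C --0--> F
F --0--> B
B --0--> D
D --0--> E
E --0--> G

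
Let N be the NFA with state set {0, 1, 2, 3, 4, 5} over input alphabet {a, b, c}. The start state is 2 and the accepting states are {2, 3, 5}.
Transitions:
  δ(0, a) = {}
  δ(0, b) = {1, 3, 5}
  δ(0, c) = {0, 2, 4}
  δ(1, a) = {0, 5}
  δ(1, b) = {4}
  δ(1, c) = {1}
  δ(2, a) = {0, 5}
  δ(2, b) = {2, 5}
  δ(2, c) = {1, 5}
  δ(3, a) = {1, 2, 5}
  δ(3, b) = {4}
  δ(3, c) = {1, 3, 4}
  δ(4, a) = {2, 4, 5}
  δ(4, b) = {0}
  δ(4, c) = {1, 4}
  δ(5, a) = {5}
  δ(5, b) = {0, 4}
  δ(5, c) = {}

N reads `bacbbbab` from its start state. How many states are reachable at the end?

6

Start: {2}
read b: {2, 5}
read a: {0, 5}
read c: {0, 2, 4}
read b: {0, 1, 2, 3, 5}
read b: {0, 1, 2, 3, 4, 5}
read b: {0, 1, 2, 3, 4, 5}
read a: {0, 1, 2, 4, 5}
read b: {0, 1, 2, 3, 4, 5}
Final reachable set {0, 1, 2, 3, 4, 5} has 6 states.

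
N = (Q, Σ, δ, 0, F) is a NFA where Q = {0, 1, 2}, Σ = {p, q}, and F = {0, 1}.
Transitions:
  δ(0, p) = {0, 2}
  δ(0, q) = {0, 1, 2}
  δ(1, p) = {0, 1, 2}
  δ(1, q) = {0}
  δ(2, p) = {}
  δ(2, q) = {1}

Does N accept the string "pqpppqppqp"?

Start: {0}
read p: {0, 2}
read q: {0, 1, 2}
read p: {0, 1, 2}
read p: {0, 1, 2}
read p: {0, 1, 2}
read q: {0, 1, 2}
read p: {0, 1, 2}
read p: {0, 1, 2}
read q: {0, 1, 2}
read p: {0, 1, 2}
Reachable ∩ accepting = {0, 1} — nonempty.

accepted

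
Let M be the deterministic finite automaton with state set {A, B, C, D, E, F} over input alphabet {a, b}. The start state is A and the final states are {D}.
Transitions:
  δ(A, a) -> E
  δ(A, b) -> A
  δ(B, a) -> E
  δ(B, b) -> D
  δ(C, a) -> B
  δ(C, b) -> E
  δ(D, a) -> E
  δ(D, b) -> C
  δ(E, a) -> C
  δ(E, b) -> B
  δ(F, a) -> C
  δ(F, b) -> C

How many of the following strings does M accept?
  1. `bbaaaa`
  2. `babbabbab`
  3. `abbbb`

`bbaaaa`: rejected
`babbabbab`: rejected
`abbbb`: rejected

0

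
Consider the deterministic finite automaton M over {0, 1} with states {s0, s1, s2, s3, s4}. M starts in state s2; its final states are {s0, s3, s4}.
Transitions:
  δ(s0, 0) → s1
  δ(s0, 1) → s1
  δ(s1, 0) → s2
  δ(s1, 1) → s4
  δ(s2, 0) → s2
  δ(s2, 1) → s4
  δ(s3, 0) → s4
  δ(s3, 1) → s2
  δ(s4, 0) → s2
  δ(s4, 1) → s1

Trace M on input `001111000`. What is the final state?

s2

s2 --0--> s2
s2 --0--> s2
s2 --1--> s4
s4 --1--> s1
s1 --1--> s4
s4 --1--> s1
s1 --0--> s2
s2 --0--> s2
s2 --0--> s2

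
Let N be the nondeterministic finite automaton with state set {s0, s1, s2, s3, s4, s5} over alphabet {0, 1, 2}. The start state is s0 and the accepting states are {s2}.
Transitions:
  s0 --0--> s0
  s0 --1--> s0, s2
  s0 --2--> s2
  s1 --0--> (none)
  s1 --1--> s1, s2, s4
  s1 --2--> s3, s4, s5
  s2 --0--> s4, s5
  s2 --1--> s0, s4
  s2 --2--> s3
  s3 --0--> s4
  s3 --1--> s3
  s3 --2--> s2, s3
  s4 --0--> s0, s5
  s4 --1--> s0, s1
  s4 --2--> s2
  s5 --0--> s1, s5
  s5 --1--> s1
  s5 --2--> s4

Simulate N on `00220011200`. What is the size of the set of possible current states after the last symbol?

Start: {s0}
read 0: {s0}
read 0: {s0}
read 2: {s2}
read 2: {s3}
read 0: {s4}
read 0: {s0, s5}
read 1: {s0, s1, s2}
read 1: {s0, s1, s2, s4}
read 2: {s2, s3, s4, s5}
read 0: {s0, s1, s4, s5}
read 0: {s0, s1, s5}
Final reachable set {s0, s1, s5} has 3 states.

3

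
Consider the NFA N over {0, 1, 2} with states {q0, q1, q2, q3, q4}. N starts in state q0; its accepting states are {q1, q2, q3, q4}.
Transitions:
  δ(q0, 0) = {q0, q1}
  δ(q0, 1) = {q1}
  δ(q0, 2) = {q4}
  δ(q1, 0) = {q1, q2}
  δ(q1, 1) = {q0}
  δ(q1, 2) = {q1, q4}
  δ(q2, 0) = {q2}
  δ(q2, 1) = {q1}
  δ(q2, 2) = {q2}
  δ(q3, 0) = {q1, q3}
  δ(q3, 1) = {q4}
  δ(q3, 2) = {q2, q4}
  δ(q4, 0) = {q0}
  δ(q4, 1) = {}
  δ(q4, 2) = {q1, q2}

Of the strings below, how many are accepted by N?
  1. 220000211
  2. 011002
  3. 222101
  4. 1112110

4

220000211: accepted
011002: accepted
222101: accepted
1112110: accepted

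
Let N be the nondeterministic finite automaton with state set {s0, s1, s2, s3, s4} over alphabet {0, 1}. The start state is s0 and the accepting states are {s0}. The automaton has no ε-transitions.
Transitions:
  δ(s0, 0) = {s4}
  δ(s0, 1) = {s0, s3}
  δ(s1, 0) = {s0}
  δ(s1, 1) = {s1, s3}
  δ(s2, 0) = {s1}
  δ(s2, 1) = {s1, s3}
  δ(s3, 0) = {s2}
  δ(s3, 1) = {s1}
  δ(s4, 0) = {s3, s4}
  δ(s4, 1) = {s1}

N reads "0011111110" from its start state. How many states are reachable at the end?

2

Start: {s0}
read 0: {s4}
read 0: {s3, s4}
read 1: {s1}
read 1: {s1, s3}
read 1: {s1, s3}
read 1: {s1, s3}
read 1: {s1, s3}
read 1: {s1, s3}
read 1: {s1, s3}
read 0: {s0, s2}
Final reachable set {s0, s2} has 2 states.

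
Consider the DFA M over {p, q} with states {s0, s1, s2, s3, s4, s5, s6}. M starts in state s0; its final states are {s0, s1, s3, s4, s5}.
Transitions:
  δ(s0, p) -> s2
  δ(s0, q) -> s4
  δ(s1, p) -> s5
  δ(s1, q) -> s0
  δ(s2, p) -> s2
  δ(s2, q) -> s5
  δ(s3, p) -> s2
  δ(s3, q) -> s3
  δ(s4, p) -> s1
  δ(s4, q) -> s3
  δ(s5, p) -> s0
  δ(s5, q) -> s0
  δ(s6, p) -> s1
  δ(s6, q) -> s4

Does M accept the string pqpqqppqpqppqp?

rejected

s0 --p--> s2
s2 --q--> s5
s5 --p--> s0
s0 --q--> s4
s4 --q--> s3
s3 --p--> s2
s2 --p--> s2
s2 --q--> s5
s5 --p--> s0
s0 --q--> s4
s4 --p--> s1
s1 --p--> s5
s5 --q--> s0
s0 --p--> s2
End in state s2, which is not an accepting state.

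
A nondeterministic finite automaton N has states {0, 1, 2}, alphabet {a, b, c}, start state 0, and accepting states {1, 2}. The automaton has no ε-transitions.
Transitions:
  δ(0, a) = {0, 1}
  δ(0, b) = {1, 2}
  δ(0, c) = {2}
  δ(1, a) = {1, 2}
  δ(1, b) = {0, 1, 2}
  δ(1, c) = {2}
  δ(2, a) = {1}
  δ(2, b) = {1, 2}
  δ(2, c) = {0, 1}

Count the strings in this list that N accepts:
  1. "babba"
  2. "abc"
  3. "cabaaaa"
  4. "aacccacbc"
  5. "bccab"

5

"babba": accepted
"abc": accepted
"cabaaaa": accepted
"aacccacbc": accepted
"bccab": accepted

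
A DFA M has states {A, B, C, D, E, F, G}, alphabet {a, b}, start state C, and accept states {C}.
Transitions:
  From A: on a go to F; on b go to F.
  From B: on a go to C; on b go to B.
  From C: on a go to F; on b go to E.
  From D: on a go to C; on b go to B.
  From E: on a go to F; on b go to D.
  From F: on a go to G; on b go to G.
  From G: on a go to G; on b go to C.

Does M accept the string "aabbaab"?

C --a--> F
F --a--> G
G --b--> C
C --b--> E
E --a--> F
F --a--> G
G --b--> C
End in state C, which is an accepting state.

accepted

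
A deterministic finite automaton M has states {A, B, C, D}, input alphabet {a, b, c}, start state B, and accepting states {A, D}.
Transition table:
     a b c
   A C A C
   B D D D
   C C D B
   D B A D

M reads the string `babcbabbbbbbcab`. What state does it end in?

B --b--> D
D --a--> B
B --b--> D
D --c--> D
D --b--> A
A --a--> C
C --b--> D
D --b--> A
A --b--> A
A --b--> A
A --b--> A
A --b--> A
A --c--> C
C --a--> C
C --b--> D

D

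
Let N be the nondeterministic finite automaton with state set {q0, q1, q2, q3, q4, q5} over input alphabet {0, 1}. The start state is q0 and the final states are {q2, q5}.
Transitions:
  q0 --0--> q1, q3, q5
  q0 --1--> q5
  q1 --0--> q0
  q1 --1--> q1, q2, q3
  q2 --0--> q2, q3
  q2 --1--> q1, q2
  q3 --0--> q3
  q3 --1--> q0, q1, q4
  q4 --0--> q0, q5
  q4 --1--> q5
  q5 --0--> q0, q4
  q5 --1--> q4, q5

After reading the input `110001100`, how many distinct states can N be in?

6

Start: {q0}
read 1: {q5}
read 1: {q4, q5}
read 0: {q0, q4, q5}
read 0: {q0, q1, q3, q4, q5}
read 0: {q0, q1, q3, q4, q5}
read 1: {q0, q1, q2, q3, q4, q5}
read 1: {q0, q1, q2, q3, q4, q5}
read 0: {q0, q1, q2, q3, q4, q5}
read 0: {q0, q1, q2, q3, q4, q5}
Final reachable set {q0, q1, q2, q3, q4, q5} has 6 states.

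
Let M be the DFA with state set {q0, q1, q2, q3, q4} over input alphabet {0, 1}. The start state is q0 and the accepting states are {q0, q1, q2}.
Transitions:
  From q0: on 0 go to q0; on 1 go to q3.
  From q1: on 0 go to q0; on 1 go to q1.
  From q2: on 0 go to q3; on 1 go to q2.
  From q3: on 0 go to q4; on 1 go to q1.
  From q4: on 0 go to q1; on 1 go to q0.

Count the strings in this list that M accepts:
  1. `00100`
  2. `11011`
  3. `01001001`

2

`00100`: accepted
`11011`: accepted
`01001001`: rejected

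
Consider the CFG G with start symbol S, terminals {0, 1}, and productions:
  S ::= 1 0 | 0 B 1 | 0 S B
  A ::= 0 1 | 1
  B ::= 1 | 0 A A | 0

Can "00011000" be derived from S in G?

no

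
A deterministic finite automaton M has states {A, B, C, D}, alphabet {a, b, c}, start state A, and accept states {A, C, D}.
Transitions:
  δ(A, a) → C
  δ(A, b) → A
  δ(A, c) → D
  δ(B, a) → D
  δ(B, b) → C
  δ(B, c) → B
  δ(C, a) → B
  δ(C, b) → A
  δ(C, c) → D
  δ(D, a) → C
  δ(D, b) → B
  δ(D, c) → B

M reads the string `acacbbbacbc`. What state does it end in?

A --a--> C
C --c--> D
D --a--> C
C --c--> D
D --b--> B
B --b--> C
C --b--> A
A --a--> C
C --c--> D
D --b--> B
B --c--> B

B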